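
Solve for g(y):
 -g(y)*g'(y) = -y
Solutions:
 g(y) = -sqrt(C1 + y^2)
 g(y) = sqrt(C1 + y^2)


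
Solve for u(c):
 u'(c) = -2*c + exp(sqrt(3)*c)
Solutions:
 u(c) = C1 - c^2 + sqrt(3)*exp(sqrt(3)*c)/3


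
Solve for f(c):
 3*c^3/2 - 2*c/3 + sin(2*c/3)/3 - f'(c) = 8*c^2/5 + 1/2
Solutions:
 f(c) = C1 + 3*c^4/8 - 8*c^3/15 - c^2/3 - c/2 - cos(2*c/3)/2


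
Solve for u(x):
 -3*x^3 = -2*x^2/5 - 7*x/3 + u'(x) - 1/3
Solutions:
 u(x) = C1 - 3*x^4/4 + 2*x^3/15 + 7*x^2/6 + x/3


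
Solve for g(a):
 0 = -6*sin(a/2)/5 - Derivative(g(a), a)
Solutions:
 g(a) = C1 + 12*cos(a/2)/5


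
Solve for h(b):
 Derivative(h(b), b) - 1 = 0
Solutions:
 h(b) = C1 + b


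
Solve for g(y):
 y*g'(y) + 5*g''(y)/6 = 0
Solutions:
 g(y) = C1 + C2*erf(sqrt(15)*y/5)


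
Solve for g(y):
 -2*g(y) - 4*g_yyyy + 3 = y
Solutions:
 g(y) = -y/2 + (C1*sin(2^(1/4)*y/2) + C2*cos(2^(1/4)*y/2))*exp(-2^(1/4)*y/2) + (C3*sin(2^(1/4)*y/2) + C4*cos(2^(1/4)*y/2))*exp(2^(1/4)*y/2) + 3/2


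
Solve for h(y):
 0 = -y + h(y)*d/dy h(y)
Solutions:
 h(y) = -sqrt(C1 + y^2)
 h(y) = sqrt(C1 + y^2)


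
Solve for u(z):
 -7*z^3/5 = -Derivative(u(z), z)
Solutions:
 u(z) = C1 + 7*z^4/20


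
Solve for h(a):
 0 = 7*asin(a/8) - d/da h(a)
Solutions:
 h(a) = C1 + 7*a*asin(a/8) + 7*sqrt(64 - a^2)


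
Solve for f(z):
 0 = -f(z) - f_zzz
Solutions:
 f(z) = C3*exp(-z) + (C1*sin(sqrt(3)*z/2) + C2*cos(sqrt(3)*z/2))*exp(z/2)


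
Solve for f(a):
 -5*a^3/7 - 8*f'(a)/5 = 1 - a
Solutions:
 f(a) = C1 - 25*a^4/224 + 5*a^2/16 - 5*a/8


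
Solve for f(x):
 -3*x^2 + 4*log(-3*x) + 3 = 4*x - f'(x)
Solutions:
 f(x) = C1 + x^3 + 2*x^2 - 4*x*log(-x) + x*(1 - 4*log(3))


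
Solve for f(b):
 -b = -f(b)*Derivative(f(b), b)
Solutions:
 f(b) = -sqrt(C1 + b^2)
 f(b) = sqrt(C1 + b^2)


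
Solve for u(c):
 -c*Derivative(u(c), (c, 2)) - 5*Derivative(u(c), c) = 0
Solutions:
 u(c) = C1 + C2/c^4


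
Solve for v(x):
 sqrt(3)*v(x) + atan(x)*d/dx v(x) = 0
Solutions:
 v(x) = C1*exp(-sqrt(3)*Integral(1/atan(x), x))


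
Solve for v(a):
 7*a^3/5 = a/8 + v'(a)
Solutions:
 v(a) = C1 + 7*a^4/20 - a^2/16


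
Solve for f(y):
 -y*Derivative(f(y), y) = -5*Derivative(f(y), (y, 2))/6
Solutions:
 f(y) = C1 + C2*erfi(sqrt(15)*y/5)


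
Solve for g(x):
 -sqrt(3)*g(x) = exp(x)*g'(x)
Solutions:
 g(x) = C1*exp(sqrt(3)*exp(-x))


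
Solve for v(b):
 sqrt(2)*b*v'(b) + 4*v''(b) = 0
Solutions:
 v(b) = C1 + C2*erf(2^(3/4)*b/4)


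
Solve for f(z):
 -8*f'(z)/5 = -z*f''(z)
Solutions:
 f(z) = C1 + C2*z^(13/5)


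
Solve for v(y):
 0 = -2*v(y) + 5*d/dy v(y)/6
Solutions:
 v(y) = C1*exp(12*y/5)


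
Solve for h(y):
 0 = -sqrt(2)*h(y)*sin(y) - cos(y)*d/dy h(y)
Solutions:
 h(y) = C1*cos(y)^(sqrt(2))


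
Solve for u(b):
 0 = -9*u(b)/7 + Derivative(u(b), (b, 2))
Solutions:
 u(b) = C1*exp(-3*sqrt(7)*b/7) + C2*exp(3*sqrt(7)*b/7)


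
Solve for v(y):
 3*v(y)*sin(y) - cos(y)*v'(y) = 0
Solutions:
 v(y) = C1/cos(y)^3


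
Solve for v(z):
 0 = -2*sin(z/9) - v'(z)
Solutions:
 v(z) = C1 + 18*cos(z/9)


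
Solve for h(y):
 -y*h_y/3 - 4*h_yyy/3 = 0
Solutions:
 h(y) = C1 + Integral(C2*airyai(-2^(1/3)*y/2) + C3*airybi(-2^(1/3)*y/2), y)


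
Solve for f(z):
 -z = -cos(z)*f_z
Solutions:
 f(z) = C1 + Integral(z/cos(z), z)


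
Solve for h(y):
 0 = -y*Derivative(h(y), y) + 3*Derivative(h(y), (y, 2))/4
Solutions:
 h(y) = C1 + C2*erfi(sqrt(6)*y/3)


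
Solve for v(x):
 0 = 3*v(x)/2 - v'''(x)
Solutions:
 v(x) = C3*exp(2^(2/3)*3^(1/3)*x/2) + (C1*sin(2^(2/3)*3^(5/6)*x/4) + C2*cos(2^(2/3)*3^(5/6)*x/4))*exp(-2^(2/3)*3^(1/3)*x/4)


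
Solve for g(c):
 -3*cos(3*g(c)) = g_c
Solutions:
 g(c) = -asin((C1 + exp(18*c))/(C1 - exp(18*c)))/3 + pi/3
 g(c) = asin((C1 + exp(18*c))/(C1 - exp(18*c)))/3


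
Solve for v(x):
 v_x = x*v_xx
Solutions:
 v(x) = C1 + C2*x^2


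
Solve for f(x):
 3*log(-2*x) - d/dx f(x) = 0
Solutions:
 f(x) = C1 + 3*x*log(-x) + 3*x*(-1 + log(2))


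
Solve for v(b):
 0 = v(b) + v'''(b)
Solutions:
 v(b) = C3*exp(-b) + (C1*sin(sqrt(3)*b/2) + C2*cos(sqrt(3)*b/2))*exp(b/2)


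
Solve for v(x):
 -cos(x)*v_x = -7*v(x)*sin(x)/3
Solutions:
 v(x) = C1/cos(x)^(7/3)


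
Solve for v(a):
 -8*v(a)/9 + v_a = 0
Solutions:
 v(a) = C1*exp(8*a/9)


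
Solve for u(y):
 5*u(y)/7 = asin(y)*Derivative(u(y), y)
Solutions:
 u(y) = C1*exp(5*Integral(1/asin(y), y)/7)


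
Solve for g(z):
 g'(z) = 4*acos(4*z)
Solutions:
 g(z) = C1 + 4*z*acos(4*z) - sqrt(1 - 16*z^2)


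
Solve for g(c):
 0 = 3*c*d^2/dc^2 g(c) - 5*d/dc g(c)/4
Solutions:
 g(c) = C1 + C2*c^(17/12)


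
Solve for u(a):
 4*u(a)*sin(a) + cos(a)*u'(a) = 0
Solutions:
 u(a) = C1*cos(a)^4


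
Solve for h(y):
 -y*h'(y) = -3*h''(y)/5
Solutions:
 h(y) = C1 + C2*erfi(sqrt(30)*y/6)


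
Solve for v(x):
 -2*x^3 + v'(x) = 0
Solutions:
 v(x) = C1 + x^4/2


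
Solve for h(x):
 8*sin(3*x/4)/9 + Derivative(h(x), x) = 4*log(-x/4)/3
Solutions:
 h(x) = C1 + 4*x*log(-x)/3 - 8*x*log(2)/3 - 4*x/3 + 32*cos(3*x/4)/27


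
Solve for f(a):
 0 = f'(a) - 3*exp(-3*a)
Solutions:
 f(a) = C1 - exp(-3*a)


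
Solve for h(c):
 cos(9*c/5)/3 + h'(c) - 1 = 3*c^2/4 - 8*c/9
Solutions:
 h(c) = C1 + c^3/4 - 4*c^2/9 + c - 5*sin(9*c/5)/27


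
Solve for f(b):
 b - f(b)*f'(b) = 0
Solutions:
 f(b) = -sqrt(C1 + b^2)
 f(b) = sqrt(C1 + b^2)


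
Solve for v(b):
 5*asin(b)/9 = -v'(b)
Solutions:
 v(b) = C1 - 5*b*asin(b)/9 - 5*sqrt(1 - b^2)/9


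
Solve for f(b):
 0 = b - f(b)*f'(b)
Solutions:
 f(b) = -sqrt(C1 + b^2)
 f(b) = sqrt(C1 + b^2)


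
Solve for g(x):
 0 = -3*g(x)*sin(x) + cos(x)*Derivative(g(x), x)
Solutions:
 g(x) = C1/cos(x)^3


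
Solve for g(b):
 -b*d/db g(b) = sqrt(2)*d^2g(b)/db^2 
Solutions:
 g(b) = C1 + C2*erf(2^(1/4)*b/2)


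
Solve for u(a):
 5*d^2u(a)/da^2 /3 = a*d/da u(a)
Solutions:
 u(a) = C1 + C2*erfi(sqrt(30)*a/10)


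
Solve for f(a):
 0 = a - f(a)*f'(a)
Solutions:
 f(a) = -sqrt(C1 + a^2)
 f(a) = sqrt(C1 + a^2)


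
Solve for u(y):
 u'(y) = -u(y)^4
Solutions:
 u(y) = (-3^(2/3) - 3*3^(1/6)*I)*(1/(C1 + y))^(1/3)/6
 u(y) = (-3^(2/3) + 3*3^(1/6)*I)*(1/(C1 + y))^(1/3)/6
 u(y) = (1/(C1 + 3*y))^(1/3)


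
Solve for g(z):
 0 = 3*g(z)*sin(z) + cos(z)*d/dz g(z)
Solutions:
 g(z) = C1*cos(z)^3


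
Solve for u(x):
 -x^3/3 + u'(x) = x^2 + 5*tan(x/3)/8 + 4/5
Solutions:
 u(x) = C1 + x^4/12 + x^3/3 + 4*x/5 - 15*log(cos(x/3))/8


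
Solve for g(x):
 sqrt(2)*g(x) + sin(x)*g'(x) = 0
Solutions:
 g(x) = C1*(cos(x) + 1)^(sqrt(2)/2)/(cos(x) - 1)^(sqrt(2)/2)


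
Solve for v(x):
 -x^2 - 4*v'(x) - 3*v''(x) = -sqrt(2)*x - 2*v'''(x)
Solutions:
 v(x) = C1 + C2*exp(x*(3 - sqrt(41))/4) + C3*exp(x*(3 + sqrt(41))/4) - x^3/12 + sqrt(2)*x^2/8 + 3*x^2/16 - 17*x/32 - 3*sqrt(2)*x/16


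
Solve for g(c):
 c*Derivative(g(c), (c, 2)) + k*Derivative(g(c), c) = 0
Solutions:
 g(c) = C1 + c^(1 - re(k))*(C2*sin(log(c)*Abs(im(k))) + C3*cos(log(c)*im(k)))


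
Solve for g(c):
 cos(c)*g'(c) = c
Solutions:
 g(c) = C1 + Integral(c/cos(c), c)


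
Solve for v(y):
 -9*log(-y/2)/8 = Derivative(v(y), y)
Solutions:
 v(y) = C1 - 9*y*log(-y)/8 + 9*y*(log(2) + 1)/8


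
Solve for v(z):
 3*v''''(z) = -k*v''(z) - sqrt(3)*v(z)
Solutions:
 v(z) = C1*exp(-sqrt(6)*z*sqrt(-k - sqrt(k^2 - 12*sqrt(3)))/6) + C2*exp(sqrt(6)*z*sqrt(-k - sqrt(k^2 - 12*sqrt(3)))/6) + C3*exp(-sqrt(6)*z*sqrt(-k + sqrt(k^2 - 12*sqrt(3)))/6) + C4*exp(sqrt(6)*z*sqrt(-k + sqrt(k^2 - 12*sqrt(3)))/6)


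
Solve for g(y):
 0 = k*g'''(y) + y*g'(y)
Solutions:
 g(y) = C1 + Integral(C2*airyai(y*(-1/k)^(1/3)) + C3*airybi(y*(-1/k)^(1/3)), y)


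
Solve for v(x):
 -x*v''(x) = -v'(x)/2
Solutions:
 v(x) = C1 + C2*x^(3/2)


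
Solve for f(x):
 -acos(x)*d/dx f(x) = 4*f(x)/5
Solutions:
 f(x) = C1*exp(-4*Integral(1/acos(x), x)/5)


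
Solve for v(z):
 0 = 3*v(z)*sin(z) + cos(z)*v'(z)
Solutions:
 v(z) = C1*cos(z)^3


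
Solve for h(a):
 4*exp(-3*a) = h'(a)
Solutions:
 h(a) = C1 - 4*exp(-3*a)/3


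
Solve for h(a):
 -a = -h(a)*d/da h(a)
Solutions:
 h(a) = -sqrt(C1 + a^2)
 h(a) = sqrt(C1 + a^2)


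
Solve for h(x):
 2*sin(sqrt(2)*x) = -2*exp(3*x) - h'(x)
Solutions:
 h(x) = C1 - 2*exp(3*x)/3 + sqrt(2)*cos(sqrt(2)*x)


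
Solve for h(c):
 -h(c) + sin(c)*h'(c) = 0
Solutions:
 h(c) = C1*sqrt(cos(c) - 1)/sqrt(cos(c) + 1)


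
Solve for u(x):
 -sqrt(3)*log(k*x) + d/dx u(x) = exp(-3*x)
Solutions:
 u(x) = C1 + sqrt(3)*x*log(k*x) - sqrt(3)*x - exp(-3*x)/3


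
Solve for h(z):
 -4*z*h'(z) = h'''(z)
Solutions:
 h(z) = C1 + Integral(C2*airyai(-2^(2/3)*z) + C3*airybi(-2^(2/3)*z), z)


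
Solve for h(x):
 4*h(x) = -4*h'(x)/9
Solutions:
 h(x) = C1*exp(-9*x)


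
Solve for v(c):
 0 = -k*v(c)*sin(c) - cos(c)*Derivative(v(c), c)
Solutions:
 v(c) = C1*exp(k*log(cos(c)))


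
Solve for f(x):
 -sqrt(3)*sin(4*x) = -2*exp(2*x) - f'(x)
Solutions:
 f(x) = C1 - exp(2*x) - sqrt(3)*cos(4*x)/4


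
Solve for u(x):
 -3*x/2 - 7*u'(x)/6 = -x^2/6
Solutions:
 u(x) = C1 + x^3/21 - 9*x^2/14


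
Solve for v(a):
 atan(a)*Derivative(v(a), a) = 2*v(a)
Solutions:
 v(a) = C1*exp(2*Integral(1/atan(a), a))


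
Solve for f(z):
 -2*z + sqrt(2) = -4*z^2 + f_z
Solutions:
 f(z) = C1 + 4*z^3/3 - z^2 + sqrt(2)*z


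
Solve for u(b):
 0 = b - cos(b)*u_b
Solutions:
 u(b) = C1 + Integral(b/cos(b), b)


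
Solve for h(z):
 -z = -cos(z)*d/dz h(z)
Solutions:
 h(z) = C1 + Integral(z/cos(z), z)


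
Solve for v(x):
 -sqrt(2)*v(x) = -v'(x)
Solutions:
 v(x) = C1*exp(sqrt(2)*x)


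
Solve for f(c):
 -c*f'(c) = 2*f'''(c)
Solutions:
 f(c) = C1 + Integral(C2*airyai(-2^(2/3)*c/2) + C3*airybi(-2^(2/3)*c/2), c)


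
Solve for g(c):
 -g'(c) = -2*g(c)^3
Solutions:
 g(c) = -sqrt(2)*sqrt(-1/(C1 + 2*c))/2
 g(c) = sqrt(2)*sqrt(-1/(C1 + 2*c))/2


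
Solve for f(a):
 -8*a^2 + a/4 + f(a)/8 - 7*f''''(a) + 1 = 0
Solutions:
 f(a) = C1*exp(-686^(1/4)*a/14) + C2*exp(686^(1/4)*a/14) + C3*sin(686^(1/4)*a/14) + C4*cos(686^(1/4)*a/14) + 64*a^2 - 2*a - 8


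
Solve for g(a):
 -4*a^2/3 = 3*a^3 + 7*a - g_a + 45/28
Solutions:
 g(a) = C1 + 3*a^4/4 + 4*a^3/9 + 7*a^2/2 + 45*a/28


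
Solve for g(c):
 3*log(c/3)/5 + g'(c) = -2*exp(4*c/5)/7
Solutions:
 g(c) = C1 - 3*c*log(c)/5 + 3*c*(1 + log(3))/5 - 5*exp(4*c/5)/14


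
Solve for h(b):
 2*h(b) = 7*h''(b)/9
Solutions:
 h(b) = C1*exp(-3*sqrt(14)*b/7) + C2*exp(3*sqrt(14)*b/7)


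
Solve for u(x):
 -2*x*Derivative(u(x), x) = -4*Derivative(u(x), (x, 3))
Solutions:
 u(x) = C1 + Integral(C2*airyai(2^(2/3)*x/2) + C3*airybi(2^(2/3)*x/2), x)


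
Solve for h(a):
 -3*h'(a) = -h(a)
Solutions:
 h(a) = C1*exp(a/3)


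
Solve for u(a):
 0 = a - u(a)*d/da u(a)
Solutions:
 u(a) = -sqrt(C1 + a^2)
 u(a) = sqrt(C1 + a^2)


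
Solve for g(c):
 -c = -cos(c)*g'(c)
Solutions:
 g(c) = C1 + Integral(c/cos(c), c)


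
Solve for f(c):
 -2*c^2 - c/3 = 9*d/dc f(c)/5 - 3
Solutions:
 f(c) = C1 - 10*c^3/27 - 5*c^2/54 + 5*c/3


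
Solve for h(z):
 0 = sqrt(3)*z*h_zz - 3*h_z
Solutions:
 h(z) = C1 + C2*z^(1 + sqrt(3))


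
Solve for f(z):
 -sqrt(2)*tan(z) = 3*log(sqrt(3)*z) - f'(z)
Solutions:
 f(z) = C1 + 3*z*log(z) - 3*z + 3*z*log(3)/2 - sqrt(2)*log(cos(z))


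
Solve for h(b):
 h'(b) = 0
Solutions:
 h(b) = C1


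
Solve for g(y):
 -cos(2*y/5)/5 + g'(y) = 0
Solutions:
 g(y) = C1 + sin(2*y/5)/2


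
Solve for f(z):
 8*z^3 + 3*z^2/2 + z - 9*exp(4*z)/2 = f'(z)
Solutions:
 f(z) = C1 + 2*z^4 + z^3/2 + z^2/2 - 9*exp(4*z)/8


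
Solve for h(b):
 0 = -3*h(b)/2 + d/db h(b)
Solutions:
 h(b) = C1*exp(3*b/2)


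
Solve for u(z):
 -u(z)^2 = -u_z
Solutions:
 u(z) = -1/(C1 + z)


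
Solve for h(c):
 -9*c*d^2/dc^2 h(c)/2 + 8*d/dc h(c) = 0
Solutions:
 h(c) = C1 + C2*c^(25/9)


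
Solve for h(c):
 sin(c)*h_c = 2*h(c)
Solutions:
 h(c) = C1*(cos(c) - 1)/(cos(c) + 1)


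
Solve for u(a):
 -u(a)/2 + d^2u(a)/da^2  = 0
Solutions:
 u(a) = C1*exp(-sqrt(2)*a/2) + C2*exp(sqrt(2)*a/2)


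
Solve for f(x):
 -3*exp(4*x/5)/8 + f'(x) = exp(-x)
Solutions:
 f(x) = C1 + 15*exp(4*x/5)/32 - exp(-x)


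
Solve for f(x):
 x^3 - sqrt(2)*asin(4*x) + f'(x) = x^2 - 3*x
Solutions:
 f(x) = C1 - x^4/4 + x^3/3 - 3*x^2/2 + sqrt(2)*(x*asin(4*x) + sqrt(1 - 16*x^2)/4)


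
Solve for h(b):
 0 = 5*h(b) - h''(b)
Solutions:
 h(b) = C1*exp(-sqrt(5)*b) + C2*exp(sqrt(5)*b)


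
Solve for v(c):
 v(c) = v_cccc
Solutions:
 v(c) = C1*exp(-c) + C2*exp(c) + C3*sin(c) + C4*cos(c)


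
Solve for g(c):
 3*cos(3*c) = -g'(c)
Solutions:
 g(c) = C1 - sin(3*c)


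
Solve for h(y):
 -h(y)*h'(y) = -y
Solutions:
 h(y) = -sqrt(C1 + y^2)
 h(y) = sqrt(C1 + y^2)


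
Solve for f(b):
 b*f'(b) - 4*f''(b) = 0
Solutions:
 f(b) = C1 + C2*erfi(sqrt(2)*b/4)


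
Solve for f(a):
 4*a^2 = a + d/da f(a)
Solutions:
 f(a) = C1 + 4*a^3/3 - a^2/2


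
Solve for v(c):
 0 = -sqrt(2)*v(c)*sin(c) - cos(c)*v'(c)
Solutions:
 v(c) = C1*cos(c)^(sqrt(2))


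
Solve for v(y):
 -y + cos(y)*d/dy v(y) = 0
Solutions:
 v(y) = C1 + Integral(y/cos(y), y)


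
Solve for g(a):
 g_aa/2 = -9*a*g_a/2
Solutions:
 g(a) = C1 + C2*erf(3*sqrt(2)*a/2)


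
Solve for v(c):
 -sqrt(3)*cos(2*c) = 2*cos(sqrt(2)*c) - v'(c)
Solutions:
 v(c) = C1 + sqrt(3)*sin(2*c)/2 + sqrt(2)*sin(sqrt(2)*c)


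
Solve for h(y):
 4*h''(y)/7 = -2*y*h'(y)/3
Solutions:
 h(y) = C1 + C2*erf(sqrt(21)*y/6)


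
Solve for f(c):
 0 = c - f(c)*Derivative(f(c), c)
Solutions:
 f(c) = -sqrt(C1 + c^2)
 f(c) = sqrt(C1 + c^2)


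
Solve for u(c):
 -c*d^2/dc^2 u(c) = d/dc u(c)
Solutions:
 u(c) = C1 + C2*log(c)


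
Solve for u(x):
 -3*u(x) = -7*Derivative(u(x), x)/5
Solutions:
 u(x) = C1*exp(15*x/7)


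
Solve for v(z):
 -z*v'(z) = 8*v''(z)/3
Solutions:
 v(z) = C1 + C2*erf(sqrt(3)*z/4)


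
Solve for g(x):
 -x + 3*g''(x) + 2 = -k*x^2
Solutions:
 g(x) = C1 + C2*x - k*x^4/36 + x^3/18 - x^2/3


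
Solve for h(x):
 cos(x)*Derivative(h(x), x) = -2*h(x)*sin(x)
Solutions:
 h(x) = C1*cos(x)^2


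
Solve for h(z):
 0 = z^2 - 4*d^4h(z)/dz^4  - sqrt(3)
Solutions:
 h(z) = C1 + C2*z + C3*z^2 + C4*z^3 + z^6/1440 - sqrt(3)*z^4/96


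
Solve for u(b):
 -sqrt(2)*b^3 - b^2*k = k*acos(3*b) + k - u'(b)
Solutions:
 u(b) = C1 + sqrt(2)*b^4/4 + b^3*k/3 + b*k + k*(b*acos(3*b) - sqrt(1 - 9*b^2)/3)


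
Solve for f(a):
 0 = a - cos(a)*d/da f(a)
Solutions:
 f(a) = C1 + Integral(a/cos(a), a)


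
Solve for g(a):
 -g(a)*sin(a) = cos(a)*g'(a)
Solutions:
 g(a) = C1*cos(a)


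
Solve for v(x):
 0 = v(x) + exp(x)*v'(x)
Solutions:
 v(x) = C1*exp(exp(-x))


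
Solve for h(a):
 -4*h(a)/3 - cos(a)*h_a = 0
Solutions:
 h(a) = C1*(sin(a) - 1)^(2/3)/(sin(a) + 1)^(2/3)


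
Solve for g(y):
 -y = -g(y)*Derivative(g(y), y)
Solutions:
 g(y) = -sqrt(C1 + y^2)
 g(y) = sqrt(C1 + y^2)


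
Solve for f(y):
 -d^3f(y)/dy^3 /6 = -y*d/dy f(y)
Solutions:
 f(y) = C1 + Integral(C2*airyai(6^(1/3)*y) + C3*airybi(6^(1/3)*y), y)


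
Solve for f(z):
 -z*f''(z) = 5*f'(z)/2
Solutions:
 f(z) = C1 + C2/z^(3/2)


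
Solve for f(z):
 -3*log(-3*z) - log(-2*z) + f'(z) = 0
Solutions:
 f(z) = C1 + 4*z*log(-z) + z*(-4 + log(54))


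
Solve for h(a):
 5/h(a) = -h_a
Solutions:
 h(a) = -sqrt(C1 - 10*a)
 h(a) = sqrt(C1 - 10*a)


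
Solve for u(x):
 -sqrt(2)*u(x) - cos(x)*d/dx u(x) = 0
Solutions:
 u(x) = C1*(sin(x) - 1)^(sqrt(2)/2)/(sin(x) + 1)^(sqrt(2)/2)


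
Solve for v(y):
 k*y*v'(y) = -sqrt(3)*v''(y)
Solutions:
 v(y) = Piecewise((-sqrt(2)*3^(1/4)*sqrt(pi)*C1*erf(sqrt(2)*3^(3/4)*sqrt(k)*y/6)/(2*sqrt(k)) - C2, (k > 0) | (k < 0)), (-C1*y - C2, True))


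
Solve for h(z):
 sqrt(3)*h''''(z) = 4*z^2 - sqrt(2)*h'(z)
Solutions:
 h(z) = C1 + C4*exp(-2^(1/6)*3^(5/6)*z/3) + 2*sqrt(2)*z^3/3 + (C2*sin(2^(1/6)*3^(1/3)*z/2) + C3*cos(2^(1/6)*3^(1/3)*z/2))*exp(2^(1/6)*3^(5/6)*z/6)


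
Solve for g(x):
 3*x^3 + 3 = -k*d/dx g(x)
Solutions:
 g(x) = C1 - 3*x^4/(4*k) - 3*x/k


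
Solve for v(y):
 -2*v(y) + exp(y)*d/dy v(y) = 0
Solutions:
 v(y) = C1*exp(-2*exp(-y))


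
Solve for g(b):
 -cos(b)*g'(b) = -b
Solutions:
 g(b) = C1 + Integral(b/cos(b), b)


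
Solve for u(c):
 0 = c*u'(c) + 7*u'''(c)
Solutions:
 u(c) = C1 + Integral(C2*airyai(-7^(2/3)*c/7) + C3*airybi(-7^(2/3)*c/7), c)


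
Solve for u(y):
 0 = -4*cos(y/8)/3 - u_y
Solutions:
 u(y) = C1 - 32*sin(y/8)/3


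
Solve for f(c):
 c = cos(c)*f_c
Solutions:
 f(c) = C1 + Integral(c/cos(c), c)


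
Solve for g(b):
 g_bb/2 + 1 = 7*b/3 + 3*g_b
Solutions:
 g(b) = C1 + C2*exp(6*b) - 7*b^2/18 + 11*b/54


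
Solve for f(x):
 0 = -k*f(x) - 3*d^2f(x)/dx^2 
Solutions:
 f(x) = C1*exp(-sqrt(3)*x*sqrt(-k)/3) + C2*exp(sqrt(3)*x*sqrt(-k)/3)


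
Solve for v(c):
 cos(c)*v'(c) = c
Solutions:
 v(c) = C1 + Integral(c/cos(c), c)


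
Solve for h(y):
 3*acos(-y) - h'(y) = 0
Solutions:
 h(y) = C1 + 3*y*acos(-y) + 3*sqrt(1 - y^2)


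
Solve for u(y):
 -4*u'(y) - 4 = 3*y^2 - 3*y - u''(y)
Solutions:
 u(y) = C1 + C2*exp(4*y) - y^3/4 + 3*y^2/16 - 29*y/32


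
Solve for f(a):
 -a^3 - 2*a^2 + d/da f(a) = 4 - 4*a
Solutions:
 f(a) = C1 + a^4/4 + 2*a^3/3 - 2*a^2 + 4*a


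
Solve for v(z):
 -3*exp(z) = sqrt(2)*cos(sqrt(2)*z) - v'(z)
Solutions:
 v(z) = C1 + 3*exp(z) + sin(sqrt(2)*z)


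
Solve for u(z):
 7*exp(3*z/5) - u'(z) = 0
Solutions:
 u(z) = C1 + 35*exp(3*z/5)/3


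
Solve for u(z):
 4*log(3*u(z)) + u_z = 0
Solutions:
 Integral(1/(log(_y) + log(3)), (_y, u(z)))/4 = C1 - z


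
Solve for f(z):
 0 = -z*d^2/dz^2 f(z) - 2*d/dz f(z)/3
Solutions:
 f(z) = C1 + C2*z^(1/3)


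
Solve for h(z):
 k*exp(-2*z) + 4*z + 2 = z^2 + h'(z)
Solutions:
 h(z) = C1 - k*exp(-2*z)/2 - z^3/3 + 2*z^2 + 2*z


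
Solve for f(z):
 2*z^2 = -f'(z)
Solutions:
 f(z) = C1 - 2*z^3/3


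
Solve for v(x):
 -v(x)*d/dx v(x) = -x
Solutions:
 v(x) = -sqrt(C1 + x^2)
 v(x) = sqrt(C1 + x^2)


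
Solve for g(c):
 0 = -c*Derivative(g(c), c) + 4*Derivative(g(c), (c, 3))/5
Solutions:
 g(c) = C1 + Integral(C2*airyai(10^(1/3)*c/2) + C3*airybi(10^(1/3)*c/2), c)


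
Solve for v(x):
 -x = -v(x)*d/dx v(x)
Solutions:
 v(x) = -sqrt(C1 + x^2)
 v(x) = sqrt(C1 + x^2)


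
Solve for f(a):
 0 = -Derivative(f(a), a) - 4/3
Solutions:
 f(a) = C1 - 4*a/3


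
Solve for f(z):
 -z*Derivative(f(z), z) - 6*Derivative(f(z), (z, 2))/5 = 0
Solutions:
 f(z) = C1 + C2*erf(sqrt(15)*z/6)


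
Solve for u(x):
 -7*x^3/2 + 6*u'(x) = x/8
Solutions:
 u(x) = C1 + 7*x^4/48 + x^2/96


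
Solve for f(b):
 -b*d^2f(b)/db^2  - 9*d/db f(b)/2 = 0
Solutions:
 f(b) = C1 + C2/b^(7/2)


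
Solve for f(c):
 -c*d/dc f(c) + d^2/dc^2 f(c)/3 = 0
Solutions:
 f(c) = C1 + C2*erfi(sqrt(6)*c/2)


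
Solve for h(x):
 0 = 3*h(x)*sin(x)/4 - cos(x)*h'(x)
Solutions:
 h(x) = C1/cos(x)^(3/4)


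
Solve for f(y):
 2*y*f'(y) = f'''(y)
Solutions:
 f(y) = C1 + Integral(C2*airyai(2^(1/3)*y) + C3*airybi(2^(1/3)*y), y)


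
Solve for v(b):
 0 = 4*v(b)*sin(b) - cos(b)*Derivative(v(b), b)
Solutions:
 v(b) = C1/cos(b)^4


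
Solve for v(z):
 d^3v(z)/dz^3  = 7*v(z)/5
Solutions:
 v(z) = C3*exp(5^(2/3)*7^(1/3)*z/5) + (C1*sin(sqrt(3)*5^(2/3)*7^(1/3)*z/10) + C2*cos(sqrt(3)*5^(2/3)*7^(1/3)*z/10))*exp(-5^(2/3)*7^(1/3)*z/10)


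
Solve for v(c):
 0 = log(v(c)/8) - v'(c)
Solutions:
 Integral(1/(-log(_y) + 3*log(2)), (_y, v(c))) = C1 - c


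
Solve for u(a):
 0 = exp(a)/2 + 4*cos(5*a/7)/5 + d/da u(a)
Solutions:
 u(a) = C1 - exp(a)/2 - 28*sin(5*a/7)/25


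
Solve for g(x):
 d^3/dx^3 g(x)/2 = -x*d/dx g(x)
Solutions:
 g(x) = C1 + Integral(C2*airyai(-2^(1/3)*x) + C3*airybi(-2^(1/3)*x), x)


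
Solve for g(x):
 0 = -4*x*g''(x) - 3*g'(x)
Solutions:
 g(x) = C1 + C2*x^(1/4)


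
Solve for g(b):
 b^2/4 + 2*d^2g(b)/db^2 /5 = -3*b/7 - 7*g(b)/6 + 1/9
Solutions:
 g(b) = C1*sin(sqrt(105)*b/6) + C2*cos(sqrt(105)*b/6) - 3*b^2/14 - 18*b/49 + 178/735


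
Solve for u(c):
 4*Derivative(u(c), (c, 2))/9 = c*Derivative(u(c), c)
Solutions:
 u(c) = C1 + C2*erfi(3*sqrt(2)*c/4)


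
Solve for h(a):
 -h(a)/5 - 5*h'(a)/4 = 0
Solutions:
 h(a) = C1*exp(-4*a/25)


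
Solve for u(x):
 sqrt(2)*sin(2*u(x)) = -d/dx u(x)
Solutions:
 u(x) = pi - acos((-C1 - exp(4*sqrt(2)*x))/(C1 - exp(4*sqrt(2)*x)))/2
 u(x) = acos((-C1 - exp(4*sqrt(2)*x))/(C1 - exp(4*sqrt(2)*x)))/2


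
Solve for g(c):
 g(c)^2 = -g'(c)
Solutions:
 g(c) = 1/(C1 + c)


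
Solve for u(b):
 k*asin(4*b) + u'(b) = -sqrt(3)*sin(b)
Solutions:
 u(b) = C1 - k*(b*asin(4*b) + sqrt(1 - 16*b^2)/4) + sqrt(3)*cos(b)


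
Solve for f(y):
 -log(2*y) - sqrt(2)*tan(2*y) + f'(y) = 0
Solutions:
 f(y) = C1 + y*log(y) - y + y*log(2) - sqrt(2)*log(cos(2*y))/2


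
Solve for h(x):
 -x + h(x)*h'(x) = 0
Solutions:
 h(x) = -sqrt(C1 + x^2)
 h(x) = sqrt(C1 + x^2)


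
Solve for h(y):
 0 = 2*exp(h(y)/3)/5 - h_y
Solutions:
 h(y) = 3*log(-1/(C1 + 2*y)) + 3*log(15)


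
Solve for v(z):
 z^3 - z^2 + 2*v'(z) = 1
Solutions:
 v(z) = C1 - z^4/8 + z^3/6 + z/2


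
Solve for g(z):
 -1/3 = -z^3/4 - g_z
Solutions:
 g(z) = C1 - z^4/16 + z/3


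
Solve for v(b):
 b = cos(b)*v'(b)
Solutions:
 v(b) = C1 + Integral(b/cos(b), b)


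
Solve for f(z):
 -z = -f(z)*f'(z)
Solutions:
 f(z) = -sqrt(C1 + z^2)
 f(z) = sqrt(C1 + z^2)


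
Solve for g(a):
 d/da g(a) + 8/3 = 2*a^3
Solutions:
 g(a) = C1 + a^4/2 - 8*a/3


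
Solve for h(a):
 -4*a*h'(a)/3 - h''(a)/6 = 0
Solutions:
 h(a) = C1 + C2*erf(2*a)


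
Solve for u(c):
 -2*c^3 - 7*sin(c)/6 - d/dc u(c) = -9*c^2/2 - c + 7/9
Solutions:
 u(c) = C1 - c^4/2 + 3*c^3/2 + c^2/2 - 7*c/9 + 7*cos(c)/6


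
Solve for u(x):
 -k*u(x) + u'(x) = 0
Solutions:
 u(x) = C1*exp(k*x)


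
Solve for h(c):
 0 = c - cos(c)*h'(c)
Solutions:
 h(c) = C1 + Integral(c/cos(c), c)


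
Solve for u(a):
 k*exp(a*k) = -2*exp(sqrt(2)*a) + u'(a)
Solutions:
 u(a) = C1 + sqrt(2)*exp(sqrt(2)*a) + exp(a*k)


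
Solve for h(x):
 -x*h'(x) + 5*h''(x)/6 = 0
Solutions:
 h(x) = C1 + C2*erfi(sqrt(15)*x/5)


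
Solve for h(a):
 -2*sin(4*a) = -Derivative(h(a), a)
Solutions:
 h(a) = C1 - cos(4*a)/2


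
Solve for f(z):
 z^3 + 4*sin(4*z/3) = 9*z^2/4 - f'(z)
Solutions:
 f(z) = C1 - z^4/4 + 3*z^3/4 + 3*cos(4*z/3)


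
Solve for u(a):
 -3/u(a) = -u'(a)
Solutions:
 u(a) = -sqrt(C1 + 6*a)
 u(a) = sqrt(C1 + 6*a)


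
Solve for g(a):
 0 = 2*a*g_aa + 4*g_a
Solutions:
 g(a) = C1 + C2/a


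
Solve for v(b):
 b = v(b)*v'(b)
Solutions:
 v(b) = -sqrt(C1 + b^2)
 v(b) = sqrt(C1 + b^2)


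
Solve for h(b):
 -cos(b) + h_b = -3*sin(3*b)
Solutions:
 h(b) = C1 + sin(b) + cos(3*b)


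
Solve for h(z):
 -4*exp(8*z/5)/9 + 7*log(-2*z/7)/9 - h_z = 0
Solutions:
 h(z) = C1 + 7*z*log(-z)/9 + 7*z*(-log(7) - 1 + log(2))/9 - 5*exp(8*z/5)/18


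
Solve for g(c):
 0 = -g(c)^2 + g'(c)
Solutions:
 g(c) = -1/(C1 + c)


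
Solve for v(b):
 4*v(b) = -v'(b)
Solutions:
 v(b) = C1*exp(-4*b)


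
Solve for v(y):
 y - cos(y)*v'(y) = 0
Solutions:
 v(y) = C1 + Integral(y/cos(y), y)


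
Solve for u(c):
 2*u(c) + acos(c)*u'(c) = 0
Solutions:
 u(c) = C1*exp(-2*Integral(1/acos(c), c))


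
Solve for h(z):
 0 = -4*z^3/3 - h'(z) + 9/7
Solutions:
 h(z) = C1 - z^4/3 + 9*z/7


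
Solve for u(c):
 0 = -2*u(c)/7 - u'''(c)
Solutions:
 u(c) = C3*exp(-2^(1/3)*7^(2/3)*c/7) + (C1*sin(2^(1/3)*sqrt(3)*7^(2/3)*c/14) + C2*cos(2^(1/3)*sqrt(3)*7^(2/3)*c/14))*exp(2^(1/3)*7^(2/3)*c/14)


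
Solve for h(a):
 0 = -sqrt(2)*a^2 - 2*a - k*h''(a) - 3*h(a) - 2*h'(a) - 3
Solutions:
 h(a) = C1*exp(a*(sqrt(1 - 3*k) - 1)/k) + C2*exp(-a*(sqrt(1 - 3*k) + 1)/k) - sqrt(2)*a^2/3 - 2*a/3 + 4*sqrt(2)*a/9 + 2*sqrt(2)*k/9 - 5/9 - 8*sqrt(2)/27


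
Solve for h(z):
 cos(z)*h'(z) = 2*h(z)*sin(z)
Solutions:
 h(z) = C1/cos(z)^2


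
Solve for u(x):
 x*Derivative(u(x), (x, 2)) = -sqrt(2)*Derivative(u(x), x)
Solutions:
 u(x) = C1 + C2*x^(1 - sqrt(2))


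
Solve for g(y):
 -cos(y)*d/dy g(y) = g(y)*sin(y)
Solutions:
 g(y) = C1*cos(y)


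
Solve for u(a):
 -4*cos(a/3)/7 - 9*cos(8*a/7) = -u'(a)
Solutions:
 u(a) = C1 + 12*sin(a/3)/7 + 63*sin(8*a/7)/8


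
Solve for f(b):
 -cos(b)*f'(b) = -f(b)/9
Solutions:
 f(b) = C1*(sin(b) + 1)^(1/18)/(sin(b) - 1)^(1/18)


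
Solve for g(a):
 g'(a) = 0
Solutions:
 g(a) = C1


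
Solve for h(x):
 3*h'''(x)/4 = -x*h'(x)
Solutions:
 h(x) = C1 + Integral(C2*airyai(-6^(2/3)*x/3) + C3*airybi(-6^(2/3)*x/3), x)


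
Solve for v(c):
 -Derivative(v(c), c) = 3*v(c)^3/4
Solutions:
 v(c) = -sqrt(2)*sqrt(-1/(C1 - 3*c))
 v(c) = sqrt(2)*sqrt(-1/(C1 - 3*c))


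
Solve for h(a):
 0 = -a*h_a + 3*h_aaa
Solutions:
 h(a) = C1 + Integral(C2*airyai(3^(2/3)*a/3) + C3*airybi(3^(2/3)*a/3), a)


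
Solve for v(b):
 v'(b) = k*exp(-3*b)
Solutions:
 v(b) = C1 - k*exp(-3*b)/3


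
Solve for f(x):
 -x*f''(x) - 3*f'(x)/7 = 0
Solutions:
 f(x) = C1 + C2*x^(4/7)


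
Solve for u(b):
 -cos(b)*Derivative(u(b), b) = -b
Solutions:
 u(b) = C1 + Integral(b/cos(b), b)


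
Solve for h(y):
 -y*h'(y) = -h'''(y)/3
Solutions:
 h(y) = C1 + Integral(C2*airyai(3^(1/3)*y) + C3*airybi(3^(1/3)*y), y)


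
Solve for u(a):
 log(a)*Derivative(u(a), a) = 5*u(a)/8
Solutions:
 u(a) = C1*exp(5*li(a)/8)


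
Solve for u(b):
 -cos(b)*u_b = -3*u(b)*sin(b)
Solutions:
 u(b) = C1/cos(b)^3


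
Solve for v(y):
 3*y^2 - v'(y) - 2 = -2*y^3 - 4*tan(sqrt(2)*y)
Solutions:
 v(y) = C1 + y^4/2 + y^3 - 2*y - 2*sqrt(2)*log(cos(sqrt(2)*y))


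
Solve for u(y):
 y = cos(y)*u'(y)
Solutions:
 u(y) = C1 + Integral(y/cos(y), y)


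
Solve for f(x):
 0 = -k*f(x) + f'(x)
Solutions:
 f(x) = C1*exp(k*x)


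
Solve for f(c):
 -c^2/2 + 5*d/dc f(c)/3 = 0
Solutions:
 f(c) = C1 + c^3/10


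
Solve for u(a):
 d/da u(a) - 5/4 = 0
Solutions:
 u(a) = C1 + 5*a/4


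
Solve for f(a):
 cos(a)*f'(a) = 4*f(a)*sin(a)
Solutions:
 f(a) = C1/cos(a)^4


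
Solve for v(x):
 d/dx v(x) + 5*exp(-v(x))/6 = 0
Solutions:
 v(x) = log(C1 - 5*x/6)


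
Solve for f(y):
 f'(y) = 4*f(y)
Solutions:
 f(y) = C1*exp(4*y)


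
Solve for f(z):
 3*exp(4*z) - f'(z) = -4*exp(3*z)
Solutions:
 f(z) = C1 + 3*exp(4*z)/4 + 4*exp(3*z)/3


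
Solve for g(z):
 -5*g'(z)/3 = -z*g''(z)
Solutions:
 g(z) = C1 + C2*z^(8/3)


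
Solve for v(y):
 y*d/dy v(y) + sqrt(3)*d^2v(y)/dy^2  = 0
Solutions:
 v(y) = C1 + C2*erf(sqrt(2)*3^(3/4)*y/6)


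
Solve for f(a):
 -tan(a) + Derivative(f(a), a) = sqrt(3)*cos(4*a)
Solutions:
 f(a) = C1 - log(cos(a)) + sqrt(3)*sin(4*a)/4


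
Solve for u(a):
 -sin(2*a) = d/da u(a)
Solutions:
 u(a) = C1 + cos(2*a)/2


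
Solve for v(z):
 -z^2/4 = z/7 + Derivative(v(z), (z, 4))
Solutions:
 v(z) = C1 + C2*z + C3*z^2 + C4*z^3 - z^6/1440 - z^5/840


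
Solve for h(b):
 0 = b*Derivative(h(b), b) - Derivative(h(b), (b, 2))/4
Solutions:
 h(b) = C1 + C2*erfi(sqrt(2)*b)


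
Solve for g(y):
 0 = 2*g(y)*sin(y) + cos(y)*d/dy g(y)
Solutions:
 g(y) = C1*cos(y)^2


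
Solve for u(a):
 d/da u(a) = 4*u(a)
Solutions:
 u(a) = C1*exp(4*a)


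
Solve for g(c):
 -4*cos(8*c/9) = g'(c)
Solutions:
 g(c) = C1 - 9*sin(8*c/9)/2


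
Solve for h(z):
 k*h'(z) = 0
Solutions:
 h(z) = C1


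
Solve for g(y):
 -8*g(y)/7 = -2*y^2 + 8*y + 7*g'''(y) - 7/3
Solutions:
 g(y) = C3*exp(-2*7^(1/3)*y/7) + 7*y^2/4 - 7*y + (C1*sin(sqrt(3)*7^(1/3)*y/7) + C2*cos(sqrt(3)*7^(1/3)*y/7))*exp(7^(1/3)*y/7) + 49/24


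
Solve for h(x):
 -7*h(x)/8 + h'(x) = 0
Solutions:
 h(x) = C1*exp(7*x/8)


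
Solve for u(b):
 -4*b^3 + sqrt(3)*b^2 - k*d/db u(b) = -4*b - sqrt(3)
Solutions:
 u(b) = C1 - b^4/k + sqrt(3)*b^3/(3*k) + 2*b^2/k + sqrt(3)*b/k


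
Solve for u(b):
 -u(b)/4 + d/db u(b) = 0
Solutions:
 u(b) = C1*exp(b/4)


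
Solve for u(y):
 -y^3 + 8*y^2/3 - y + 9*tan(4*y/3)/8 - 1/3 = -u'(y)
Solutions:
 u(y) = C1 + y^4/4 - 8*y^3/9 + y^2/2 + y/3 + 27*log(cos(4*y/3))/32


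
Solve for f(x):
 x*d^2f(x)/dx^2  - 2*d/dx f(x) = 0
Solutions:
 f(x) = C1 + C2*x^3


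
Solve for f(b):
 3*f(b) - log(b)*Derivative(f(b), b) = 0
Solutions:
 f(b) = C1*exp(3*li(b))


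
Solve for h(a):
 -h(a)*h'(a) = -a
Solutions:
 h(a) = -sqrt(C1 + a^2)
 h(a) = sqrt(C1 + a^2)


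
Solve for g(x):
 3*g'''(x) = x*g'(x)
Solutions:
 g(x) = C1 + Integral(C2*airyai(3^(2/3)*x/3) + C3*airybi(3^(2/3)*x/3), x)


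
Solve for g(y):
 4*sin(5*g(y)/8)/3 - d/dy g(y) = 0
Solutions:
 -4*y/3 + 4*log(cos(5*g(y)/8) - 1)/5 - 4*log(cos(5*g(y)/8) + 1)/5 = C1


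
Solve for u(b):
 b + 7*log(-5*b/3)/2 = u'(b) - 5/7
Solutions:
 u(b) = C1 + b^2/2 + 7*b*log(-b)/2 + b*(-4*log(3) - 39/14 + log(15)/2 + 3*log(5))


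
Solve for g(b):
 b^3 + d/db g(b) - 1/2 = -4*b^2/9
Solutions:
 g(b) = C1 - b^4/4 - 4*b^3/27 + b/2


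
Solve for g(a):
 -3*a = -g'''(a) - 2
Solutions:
 g(a) = C1 + C2*a + C3*a^2 + a^4/8 - a^3/3


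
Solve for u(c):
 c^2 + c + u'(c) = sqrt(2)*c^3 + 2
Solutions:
 u(c) = C1 + sqrt(2)*c^4/4 - c^3/3 - c^2/2 + 2*c


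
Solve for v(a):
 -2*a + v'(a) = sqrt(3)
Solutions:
 v(a) = C1 + a^2 + sqrt(3)*a


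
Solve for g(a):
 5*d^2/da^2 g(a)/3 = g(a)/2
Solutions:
 g(a) = C1*exp(-sqrt(30)*a/10) + C2*exp(sqrt(30)*a/10)


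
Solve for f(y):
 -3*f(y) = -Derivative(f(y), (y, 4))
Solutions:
 f(y) = C1*exp(-3^(1/4)*y) + C2*exp(3^(1/4)*y) + C3*sin(3^(1/4)*y) + C4*cos(3^(1/4)*y)


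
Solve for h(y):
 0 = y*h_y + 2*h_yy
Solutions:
 h(y) = C1 + C2*erf(y/2)


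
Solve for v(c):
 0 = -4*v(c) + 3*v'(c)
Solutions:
 v(c) = C1*exp(4*c/3)


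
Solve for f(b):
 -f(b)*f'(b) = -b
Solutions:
 f(b) = -sqrt(C1 + b^2)
 f(b) = sqrt(C1 + b^2)


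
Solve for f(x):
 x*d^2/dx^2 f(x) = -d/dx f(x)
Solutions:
 f(x) = C1 + C2*log(x)


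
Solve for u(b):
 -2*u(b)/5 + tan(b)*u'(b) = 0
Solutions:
 u(b) = C1*sin(b)^(2/5)


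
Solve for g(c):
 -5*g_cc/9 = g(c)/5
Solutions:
 g(c) = C1*sin(3*c/5) + C2*cos(3*c/5)


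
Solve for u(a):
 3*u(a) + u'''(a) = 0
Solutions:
 u(a) = C3*exp(-3^(1/3)*a) + (C1*sin(3^(5/6)*a/2) + C2*cos(3^(5/6)*a/2))*exp(3^(1/3)*a/2)


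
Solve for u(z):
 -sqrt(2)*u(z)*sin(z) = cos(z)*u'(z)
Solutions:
 u(z) = C1*cos(z)^(sqrt(2))


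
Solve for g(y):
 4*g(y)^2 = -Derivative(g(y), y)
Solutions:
 g(y) = 1/(C1 + 4*y)


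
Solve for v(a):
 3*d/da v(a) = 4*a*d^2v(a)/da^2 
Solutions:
 v(a) = C1 + C2*a^(7/4)


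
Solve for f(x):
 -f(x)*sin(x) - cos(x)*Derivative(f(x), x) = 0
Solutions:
 f(x) = C1*cos(x)


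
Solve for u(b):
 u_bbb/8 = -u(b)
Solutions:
 u(b) = C3*exp(-2*b) + (C1*sin(sqrt(3)*b) + C2*cos(sqrt(3)*b))*exp(b)


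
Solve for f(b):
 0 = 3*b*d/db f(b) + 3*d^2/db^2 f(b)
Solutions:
 f(b) = C1 + C2*erf(sqrt(2)*b/2)


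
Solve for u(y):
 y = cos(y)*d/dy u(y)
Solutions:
 u(y) = C1 + Integral(y/cos(y), y)


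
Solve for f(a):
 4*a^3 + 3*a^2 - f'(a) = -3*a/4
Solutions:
 f(a) = C1 + a^4 + a^3 + 3*a^2/8


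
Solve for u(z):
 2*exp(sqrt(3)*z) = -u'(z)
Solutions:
 u(z) = C1 - 2*sqrt(3)*exp(sqrt(3)*z)/3


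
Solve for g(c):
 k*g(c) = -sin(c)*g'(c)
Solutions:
 g(c) = C1*exp(k*(-log(cos(c) - 1) + log(cos(c) + 1))/2)


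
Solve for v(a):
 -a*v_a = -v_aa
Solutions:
 v(a) = C1 + C2*erfi(sqrt(2)*a/2)


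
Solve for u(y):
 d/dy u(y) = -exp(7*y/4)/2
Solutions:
 u(y) = C1 - 2*exp(7*y/4)/7


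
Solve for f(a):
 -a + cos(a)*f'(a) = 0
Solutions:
 f(a) = C1 + Integral(a/cos(a), a)


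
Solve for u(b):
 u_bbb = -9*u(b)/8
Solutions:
 u(b) = C3*exp(-3^(2/3)*b/2) + (C1*sin(3*3^(1/6)*b/4) + C2*cos(3*3^(1/6)*b/4))*exp(3^(2/3)*b/4)


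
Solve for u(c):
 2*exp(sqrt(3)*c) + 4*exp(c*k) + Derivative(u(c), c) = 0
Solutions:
 u(c) = C1 - 2*sqrt(3)*exp(sqrt(3)*c)/3 - 4*exp(c*k)/k


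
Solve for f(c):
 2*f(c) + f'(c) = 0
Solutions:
 f(c) = C1*exp(-2*c)


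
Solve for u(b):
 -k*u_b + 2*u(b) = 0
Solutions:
 u(b) = C1*exp(2*b/k)


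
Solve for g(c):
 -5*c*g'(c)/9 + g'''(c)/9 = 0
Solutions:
 g(c) = C1 + Integral(C2*airyai(5^(1/3)*c) + C3*airybi(5^(1/3)*c), c)


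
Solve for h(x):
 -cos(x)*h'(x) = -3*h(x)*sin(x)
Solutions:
 h(x) = C1/cos(x)^3


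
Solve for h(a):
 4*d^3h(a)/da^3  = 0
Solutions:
 h(a) = C1 + C2*a + C3*a^2


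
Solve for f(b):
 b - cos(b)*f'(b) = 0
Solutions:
 f(b) = C1 + Integral(b/cos(b), b)


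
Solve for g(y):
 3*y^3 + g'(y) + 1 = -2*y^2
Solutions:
 g(y) = C1 - 3*y^4/4 - 2*y^3/3 - y


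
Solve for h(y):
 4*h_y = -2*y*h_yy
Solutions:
 h(y) = C1 + C2/y


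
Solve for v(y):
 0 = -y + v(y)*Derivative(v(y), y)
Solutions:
 v(y) = -sqrt(C1 + y^2)
 v(y) = sqrt(C1 + y^2)


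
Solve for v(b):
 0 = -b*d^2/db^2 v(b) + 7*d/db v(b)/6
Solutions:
 v(b) = C1 + C2*b^(13/6)


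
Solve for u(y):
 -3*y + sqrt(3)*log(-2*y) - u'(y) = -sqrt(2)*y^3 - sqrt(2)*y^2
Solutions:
 u(y) = C1 + sqrt(2)*y^4/4 + sqrt(2)*y^3/3 - 3*y^2/2 + sqrt(3)*y*log(-y) + sqrt(3)*y*(-1 + log(2))


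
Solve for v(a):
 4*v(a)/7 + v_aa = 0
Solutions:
 v(a) = C1*sin(2*sqrt(7)*a/7) + C2*cos(2*sqrt(7)*a/7)


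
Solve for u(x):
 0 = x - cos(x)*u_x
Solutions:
 u(x) = C1 + Integral(x/cos(x), x)


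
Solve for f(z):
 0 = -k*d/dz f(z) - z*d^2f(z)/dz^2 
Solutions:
 f(z) = C1 + z^(1 - re(k))*(C2*sin(log(z)*Abs(im(k))) + C3*cos(log(z)*im(k)))


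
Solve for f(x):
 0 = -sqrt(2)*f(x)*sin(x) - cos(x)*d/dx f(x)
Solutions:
 f(x) = C1*cos(x)^(sqrt(2))


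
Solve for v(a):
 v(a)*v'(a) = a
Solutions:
 v(a) = -sqrt(C1 + a^2)
 v(a) = sqrt(C1 + a^2)


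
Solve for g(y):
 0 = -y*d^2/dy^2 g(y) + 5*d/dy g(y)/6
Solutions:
 g(y) = C1 + C2*y^(11/6)


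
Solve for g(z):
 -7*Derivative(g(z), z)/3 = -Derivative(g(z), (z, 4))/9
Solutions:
 g(z) = C1 + C4*exp(21^(1/3)*z) + (C2*sin(3^(5/6)*7^(1/3)*z/2) + C3*cos(3^(5/6)*7^(1/3)*z/2))*exp(-21^(1/3)*z/2)


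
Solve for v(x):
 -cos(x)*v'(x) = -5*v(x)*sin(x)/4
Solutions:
 v(x) = C1/cos(x)^(5/4)


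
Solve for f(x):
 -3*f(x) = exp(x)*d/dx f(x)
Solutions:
 f(x) = C1*exp(3*exp(-x))


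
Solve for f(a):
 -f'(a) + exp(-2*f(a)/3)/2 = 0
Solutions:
 f(a) = 3*log(-sqrt(C1 + a)) - 3*log(3)/2
 f(a) = 3*log(C1 + a/3)/2


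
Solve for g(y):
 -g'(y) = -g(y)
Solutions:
 g(y) = C1*exp(y)


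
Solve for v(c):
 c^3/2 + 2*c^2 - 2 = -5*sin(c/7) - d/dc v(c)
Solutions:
 v(c) = C1 - c^4/8 - 2*c^3/3 + 2*c + 35*cos(c/7)


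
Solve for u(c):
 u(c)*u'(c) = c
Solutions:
 u(c) = -sqrt(C1 + c^2)
 u(c) = sqrt(C1 + c^2)


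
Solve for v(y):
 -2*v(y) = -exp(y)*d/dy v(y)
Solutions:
 v(y) = C1*exp(-2*exp(-y))


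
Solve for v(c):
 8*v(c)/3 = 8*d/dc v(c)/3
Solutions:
 v(c) = C1*exp(c)


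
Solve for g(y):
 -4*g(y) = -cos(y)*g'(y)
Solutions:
 g(y) = C1*(sin(y)^2 + 2*sin(y) + 1)/(sin(y)^2 - 2*sin(y) + 1)


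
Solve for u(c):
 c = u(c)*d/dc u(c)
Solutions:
 u(c) = -sqrt(C1 + c^2)
 u(c) = sqrt(C1 + c^2)


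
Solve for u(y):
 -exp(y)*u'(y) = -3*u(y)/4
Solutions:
 u(y) = C1*exp(-3*exp(-y)/4)


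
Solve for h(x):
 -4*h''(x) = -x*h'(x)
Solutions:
 h(x) = C1 + C2*erfi(sqrt(2)*x/4)


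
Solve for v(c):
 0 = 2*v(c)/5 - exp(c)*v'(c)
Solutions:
 v(c) = C1*exp(-2*exp(-c)/5)


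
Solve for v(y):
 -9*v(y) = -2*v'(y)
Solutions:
 v(y) = C1*exp(9*y/2)


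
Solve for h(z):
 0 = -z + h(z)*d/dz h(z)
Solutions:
 h(z) = -sqrt(C1 + z^2)
 h(z) = sqrt(C1 + z^2)


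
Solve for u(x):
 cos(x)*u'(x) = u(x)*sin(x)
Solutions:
 u(x) = C1/cos(x)


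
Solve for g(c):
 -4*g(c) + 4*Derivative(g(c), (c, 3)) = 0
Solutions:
 g(c) = C3*exp(c) + (C1*sin(sqrt(3)*c/2) + C2*cos(sqrt(3)*c/2))*exp(-c/2)


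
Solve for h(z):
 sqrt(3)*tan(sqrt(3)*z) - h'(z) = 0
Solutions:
 h(z) = C1 - log(cos(sqrt(3)*z))


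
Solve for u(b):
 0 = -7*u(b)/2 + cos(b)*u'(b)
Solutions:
 u(b) = C1*(sin(b) + 1)^(7/4)/(sin(b) - 1)^(7/4)


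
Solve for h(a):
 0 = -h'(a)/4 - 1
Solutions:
 h(a) = C1 - 4*a


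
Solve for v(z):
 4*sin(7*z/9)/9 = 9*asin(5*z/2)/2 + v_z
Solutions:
 v(z) = C1 - 9*z*asin(5*z/2)/2 - 9*sqrt(4 - 25*z^2)/10 - 4*cos(7*z/9)/7


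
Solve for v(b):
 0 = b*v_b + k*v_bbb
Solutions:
 v(b) = C1 + Integral(C2*airyai(b*(-1/k)^(1/3)) + C3*airybi(b*(-1/k)^(1/3)), b)


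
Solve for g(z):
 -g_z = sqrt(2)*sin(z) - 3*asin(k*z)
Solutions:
 g(z) = C1 + 3*Piecewise((z*asin(k*z) + sqrt(-k^2*z^2 + 1)/k, Ne(k, 0)), (0, True)) + sqrt(2)*cos(z)


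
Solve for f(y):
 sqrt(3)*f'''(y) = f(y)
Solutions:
 f(y) = C3*exp(3^(5/6)*y/3) + (C1*sin(3^(1/3)*y/2) + C2*cos(3^(1/3)*y/2))*exp(-3^(5/6)*y/6)


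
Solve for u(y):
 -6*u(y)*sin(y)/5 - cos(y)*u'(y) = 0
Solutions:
 u(y) = C1*cos(y)^(6/5)


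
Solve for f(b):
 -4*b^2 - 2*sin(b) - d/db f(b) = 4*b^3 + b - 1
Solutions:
 f(b) = C1 - b^4 - 4*b^3/3 - b^2/2 + b + 2*cos(b)


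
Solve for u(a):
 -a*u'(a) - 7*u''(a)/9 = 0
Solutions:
 u(a) = C1 + C2*erf(3*sqrt(14)*a/14)


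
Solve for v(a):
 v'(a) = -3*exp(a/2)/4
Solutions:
 v(a) = C1 - 3*exp(a/2)/2


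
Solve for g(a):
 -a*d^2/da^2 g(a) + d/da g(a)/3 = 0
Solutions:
 g(a) = C1 + C2*a^(4/3)


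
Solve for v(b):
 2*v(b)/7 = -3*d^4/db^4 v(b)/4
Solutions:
 v(b) = (C1*sin(2^(1/4)*21^(3/4)*b/21) + C2*cos(2^(1/4)*21^(3/4)*b/21))*exp(-2^(1/4)*21^(3/4)*b/21) + (C3*sin(2^(1/4)*21^(3/4)*b/21) + C4*cos(2^(1/4)*21^(3/4)*b/21))*exp(2^(1/4)*21^(3/4)*b/21)


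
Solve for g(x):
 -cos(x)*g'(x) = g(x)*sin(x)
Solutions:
 g(x) = C1*cos(x)


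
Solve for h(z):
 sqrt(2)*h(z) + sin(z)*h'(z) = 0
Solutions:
 h(z) = C1*(cos(z) + 1)^(sqrt(2)/2)/(cos(z) - 1)^(sqrt(2)/2)


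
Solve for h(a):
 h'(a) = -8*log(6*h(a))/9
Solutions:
 9*Integral(1/(log(_y) + log(6)), (_y, h(a)))/8 = C1 - a


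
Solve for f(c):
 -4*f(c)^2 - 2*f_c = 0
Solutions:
 f(c) = 1/(C1 + 2*c)


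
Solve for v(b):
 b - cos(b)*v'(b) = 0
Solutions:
 v(b) = C1 + Integral(b/cos(b), b)


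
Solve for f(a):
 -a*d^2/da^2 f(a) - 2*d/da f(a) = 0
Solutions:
 f(a) = C1 + C2/a


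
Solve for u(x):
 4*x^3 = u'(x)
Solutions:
 u(x) = C1 + x^4


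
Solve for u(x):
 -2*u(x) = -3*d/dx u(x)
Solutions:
 u(x) = C1*exp(2*x/3)


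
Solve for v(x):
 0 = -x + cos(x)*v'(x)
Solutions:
 v(x) = C1 + Integral(x/cos(x), x)


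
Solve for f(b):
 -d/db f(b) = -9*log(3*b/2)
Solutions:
 f(b) = C1 + 9*b*log(b) - 9*b + b*log(19683/512)


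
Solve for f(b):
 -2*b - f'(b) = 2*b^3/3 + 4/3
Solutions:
 f(b) = C1 - b^4/6 - b^2 - 4*b/3


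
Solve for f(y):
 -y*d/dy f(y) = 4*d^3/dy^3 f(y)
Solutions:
 f(y) = C1 + Integral(C2*airyai(-2^(1/3)*y/2) + C3*airybi(-2^(1/3)*y/2), y)


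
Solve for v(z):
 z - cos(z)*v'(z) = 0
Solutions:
 v(z) = C1 + Integral(z/cos(z), z)


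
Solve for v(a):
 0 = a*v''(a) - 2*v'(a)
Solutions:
 v(a) = C1 + C2*a^3


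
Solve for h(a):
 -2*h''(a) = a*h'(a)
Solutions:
 h(a) = C1 + C2*erf(a/2)


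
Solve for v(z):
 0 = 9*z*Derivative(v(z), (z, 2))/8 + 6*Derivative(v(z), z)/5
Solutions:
 v(z) = C1 + C2/z^(1/15)
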